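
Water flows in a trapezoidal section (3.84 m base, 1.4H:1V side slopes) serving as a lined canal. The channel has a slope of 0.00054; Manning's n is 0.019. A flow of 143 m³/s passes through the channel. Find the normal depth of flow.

y_n = 5.32 m

Manning's equation rearranged: A R^(2/3) = nQ / (1·√S) = 0.019 × 143 / (√0.00054) = 116.9.
At y = 4.76 m: A R^(2/3) = 91.43 — low.
At y = 5.83 m: A R^(2/3) = 143.2 — high.
At y = 5.32 m: A R^(2/3) = 116.8 — ≈ 116.9.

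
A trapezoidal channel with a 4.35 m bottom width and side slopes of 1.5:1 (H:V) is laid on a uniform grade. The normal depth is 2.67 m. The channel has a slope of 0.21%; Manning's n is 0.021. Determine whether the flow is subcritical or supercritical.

With bottom width b = 4.35 m and side slope z = 1.5: A = (b + zy)y = (4.35 + 1.5×2.67)×2.67 = 22.31 m²; P = b + 2y√(1+z²) = 4.35 + 2×2.67×1.803 = 13.98 m.
Hydraulic radius R = A/P = 22.31/13.98 = 1.596 m.
V = (1/n) R^(2/3) √S = (1/0.021) × 1.596^(2/3) × √0.0021 = 2.98 m/s. Hydraulic depth D_h = A/T = 22.31/12.36 = 1.805 m.
Froude number Fr = V/√(g·D_h) = 2.98/√(9.81×1.805) = 0.708, which is less than 1, so the flow is subcritical.

subcritical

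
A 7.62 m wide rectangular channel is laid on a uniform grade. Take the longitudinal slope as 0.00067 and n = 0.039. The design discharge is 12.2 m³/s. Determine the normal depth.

Manning's equation rearranged: A R^(2/3) = nQ / (1·√S) = 0.039 × 12.2 / (√0.00067) = 18.38.
Trying y = 1.74 m: A R^(2/3) = 14.93 — low.
Trying y = 2.01 m: A R^(2/3) = 18.39 — ≈ 18.38.

y_n = 2.01 m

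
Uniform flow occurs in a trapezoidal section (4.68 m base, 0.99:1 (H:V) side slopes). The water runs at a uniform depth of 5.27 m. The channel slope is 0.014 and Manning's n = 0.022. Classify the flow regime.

supercritical

With bottom width b = 4.68 m and side slope z = 0.99: A = (b + zy)y = (4.68 + 0.99×5.27)×5.27 = 52.16 m²; P = b + 2y√(1+z²) = 4.68 + 2×5.27×1.407 = 19.51 m.
Hydraulic radius R = A/P = 52.16/19.51 = 2.673 m.
V = (1/n) R^(2/3) √S = (1/0.022) × 2.673^(2/3) × √0.014 = 10.36 m/s. Hydraulic depth D_h = A/T = 52.16/15.11 = 3.451 m.
Froude number Fr = V/√(g·D_h) = 10.36/√(9.81×3.451) = 1.78, which is greater than 1, so the flow is supercritical.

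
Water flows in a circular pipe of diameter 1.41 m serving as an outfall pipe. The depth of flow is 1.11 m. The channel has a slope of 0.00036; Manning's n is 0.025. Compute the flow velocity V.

For a circular section of diameter D = 1.41 m at depth y = 1.11 m, the central angle is θ = 2 arccos(1 − 2y/D) = 4.366 rad. Then A = (D²/8)(θ − sin θ) = 1.319 m² and P = Dθ/2 = 3.078 m.
Hydraulic radius R = A/P = 1.319/3.078 = 0.4284 m.
From Manning's equation, V = (1/n) R^(2/3) S^(1/2) = (1/0.025) × 0.4284^(2/3) × 0.00036^(1/2) = 0.431 m/s.

V = 0.431 m/s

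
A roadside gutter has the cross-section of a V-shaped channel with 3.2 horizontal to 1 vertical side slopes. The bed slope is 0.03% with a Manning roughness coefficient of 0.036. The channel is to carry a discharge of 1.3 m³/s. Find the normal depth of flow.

Manning's equation rearranged: A R^(2/3) = nQ / (1·√S) = 0.036 × 1.3 / (√0.0003) = 2.702.
Try y = 1.29 m: A R^(2/3) = 3.854 — too large.
Try y = 0.793 m: A R^(2/3) = 1.053 — too small.
Try y = 1.13 m: A R^(2/3) = 2.707 — ≈ 2.702.

y_n = 1.13 m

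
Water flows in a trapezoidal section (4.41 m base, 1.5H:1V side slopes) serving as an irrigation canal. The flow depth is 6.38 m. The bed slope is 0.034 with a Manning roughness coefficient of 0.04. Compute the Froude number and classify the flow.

With bottom width b = 4.41 m and side slope z = 1.5: A = (b + zy)y = (4.41 + 1.5×6.38)×6.38 = 89.19 m²; P = b + 2y√(1+z²) = 4.41 + 2×6.38×1.803 = 27.41 m.
Hydraulic radius R = A/P = 89.19/27.41 = 3.254 m.
V = (1/n) R^(2/3) √S = (1/0.04) × 3.254^(2/3) × √0.034 = 10.12 m/s. Hydraulic depth D_h = A/T = 89.19/23.55 = 3.787 m.
Froude number Fr = V/√(g·D_h) = 10.12/√(9.81×3.787) = 1.66, which is greater than 1, so the flow is supercritical.

supercritical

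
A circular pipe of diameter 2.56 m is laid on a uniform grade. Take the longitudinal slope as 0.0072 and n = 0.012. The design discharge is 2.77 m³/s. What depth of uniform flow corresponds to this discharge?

Manning's equation rearranged: A R^(2/3) = nQ / (1·√S) = 0.012 × 2.77 / (√0.0072) = 0.3917.
Try y = 0.473 m: A R^(2/3) = 0.285 — short.
Try y = 0.7 m: A R^(2/3) = 0.6248 — over.
Try y = 0.553 m: A R^(2/3) = 0.3911 — close enough.

y_n = 0.553 m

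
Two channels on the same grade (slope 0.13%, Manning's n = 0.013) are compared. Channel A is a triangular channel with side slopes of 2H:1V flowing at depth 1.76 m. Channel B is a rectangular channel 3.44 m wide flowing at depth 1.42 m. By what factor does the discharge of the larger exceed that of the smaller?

1.28

Channel A: For a triangular section with side slope z = 2: A = zy² = 2×1.76² = 6.195 m²; P = 2y√(1+z²) = 2×1.76×2.236 = 7.871 m. Hydraulic radius R = A/P = 6.195/7.871 = 0.7871 m. Q_A = (1/0.013)·6.195·0.7871^(2/3)·√0.0013 = 14.65 m³/s.
Channel B: Flow area A = b·y = 3.44 × 1.42 = 4.885 m². Wetted perimeter P = b + 2y = 3.44 + 2×1.42 = 6.28 m. Hydraulic radius R = A/P = 4.885/6.28 = 0.7778 m. Q_B = (1/0.013)·4.885·0.7778^(2/3)·√0.0013 = 11.46 m³/s.
The larger discharge is 14.65 m³/s and the smaller is 11.46 m³/s; the ratio is 1.28.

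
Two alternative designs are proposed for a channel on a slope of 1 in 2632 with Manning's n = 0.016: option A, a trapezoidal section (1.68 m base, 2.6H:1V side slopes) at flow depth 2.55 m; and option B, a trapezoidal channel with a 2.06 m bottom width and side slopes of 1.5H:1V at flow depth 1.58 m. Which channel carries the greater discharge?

Channel A: With bottom width b = 1.68 m and side slope z = 2.6: A = (b + zy)y = (1.68 + 2.6×2.55)×2.55 = 21.19 m²; P = b + 2y√(1+z²) = 1.68 + 2×2.55×2.786 = 15.89 m. Hydraulic radius R = A/P = 21.19/15.89 = 1.334 m. Q_A = (1/0.016)·21.19·1.334^(2/3)·√0.0003799 = 31.28 m³/s.
Channel B: With bottom width b = 2.06 m and side slope z = 1.5: A = (b + zy)y = (2.06 + 1.5×1.58)×1.58 = 6.999 m²; P = b + 2y√(1+z²) = 2.06 + 2×1.58×1.803 = 7.757 m. Hydraulic radius R = A/P = 6.999/7.757 = 0.9024 m. Q_B = (1/0.016)·6.999·0.9024^(2/3)·√0.0003799 = 7.963 m³/s.
Q_A = 31.28 m³/s vs Q_B = 7.963 m³/s, so channel A carries more.

channel A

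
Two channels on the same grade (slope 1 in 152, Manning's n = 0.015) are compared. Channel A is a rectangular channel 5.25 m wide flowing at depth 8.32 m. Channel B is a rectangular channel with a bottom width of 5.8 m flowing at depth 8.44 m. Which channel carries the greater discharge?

Channel A: Flow area A = b·y = 5.25 × 8.32 = 43.68 m². Wetted perimeter P = b + 2y = 5.25 + 2×8.32 = 21.89 m. Hydraulic radius R = A/P = 43.68/21.89 = 1.995 m. Q_A = (1/0.015)·43.68·1.995^(2/3)·√0.006579 = 374.4 m³/s.
Channel B: Flow area A = b·y = 5.8 × 8.44 = 48.95 m². Wetted perimeter P = b + 2y = 5.8 + 2×8.44 = 22.68 m. Hydraulic radius R = A/P = 48.95/22.68 = 2.158 m. Q_B = (1/0.015)·48.95·2.158^(2/3)·√0.006579 = 442.1 m³/s.
Q_A = 374.4 m³/s vs Q_B = 442.1 m³/s, so channel B carries more.

channel B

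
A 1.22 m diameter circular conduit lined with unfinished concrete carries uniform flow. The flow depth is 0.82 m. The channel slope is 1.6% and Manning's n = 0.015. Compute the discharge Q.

Q = 3.54 m³/s

For a circular section of diameter D = 1.22 m at depth y = 0.82 m, the central angle is θ = 2 arccos(1 − 2y/D) = 3.844 rad. Then A = (D²/8)(θ − sin θ) = 0.8355 m² and P = Dθ/2 = 2.345 m.
Hydraulic radius R = A/P = 0.8355/2.345 = 0.3563 m.
Manning's equation: Q = (1/n) A R^(2/3) S^(1/2) = (1/0.015) × 0.8355 × 0.3563^(2/3) × 0.016^(1/2) = 3.54 m³/s.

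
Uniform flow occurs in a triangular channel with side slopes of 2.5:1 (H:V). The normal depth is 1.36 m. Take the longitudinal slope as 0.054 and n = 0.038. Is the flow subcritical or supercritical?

supercritical

For a triangular section with side slope z = 2.5: A = zy² = 2.5×1.36² = 4.624 m²; P = 2y√(1+z²) = 2×1.36×2.693 = 7.324 m.
Hydraulic radius R = A/P = 4.624/7.324 = 0.6314 m.
V = (1/n) R^(2/3) √S = (1/0.038) × 0.6314^(2/3) × √0.054 = 4.501 m/s. Hydraulic depth D_h = A/T = 4.624/6.8 = 0.68 m.
Froude number Fr = V/√(g·D_h) = 4.501/√(9.81×0.68) = 1.74, which is greater than 1, so the flow is supercritical.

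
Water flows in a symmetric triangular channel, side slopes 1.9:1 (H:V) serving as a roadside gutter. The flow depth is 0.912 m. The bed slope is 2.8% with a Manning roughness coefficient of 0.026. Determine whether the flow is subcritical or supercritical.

supercritical

For a triangular section with side slope z = 1.9: A = zy² = 1.9×0.912² = 1.58 m²; P = 2y√(1+z²) = 2×0.912×2.147 = 3.916 m.
Hydraulic radius R = A/P = 1.58/3.916 = 0.4035 m.
V = (1/n) R^(2/3) √S = (1/0.026) × 0.4035^(2/3) × √0.028 = 3.514 m/s. Hydraulic depth D_h = A/T = 1.58/3.466 = 0.456 m.
Froude number Fr = V/√(g·D_h) = 3.514/√(9.81×0.456) = 1.66, which is greater than 1, so the flow is supercritical.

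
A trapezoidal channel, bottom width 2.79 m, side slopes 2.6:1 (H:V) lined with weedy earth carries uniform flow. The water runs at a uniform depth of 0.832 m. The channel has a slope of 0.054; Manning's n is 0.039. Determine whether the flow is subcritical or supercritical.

With bottom width b = 2.79 m and side slope z = 2.6: A = (b + zy)y = (2.79 + 2.6×0.832)×0.832 = 4.121 m²; P = b + 2y√(1+z²) = 2.79 + 2×0.832×2.786 = 7.425 m.
Hydraulic radius R = A/P = 4.121/7.425 = 0.555 m.
V = (1/n) R^(2/3) √S = (1/0.039) × 0.555^(2/3) × √0.054 = 4.024 m/s. Hydraulic depth D_h = A/T = 4.121/7.116 = 0.5791 m.
Froude number Fr = V/√(g·D_h) = 4.024/√(9.81×0.5791) = 1.69, which is greater than 1, so the flow is supercritical.

supercritical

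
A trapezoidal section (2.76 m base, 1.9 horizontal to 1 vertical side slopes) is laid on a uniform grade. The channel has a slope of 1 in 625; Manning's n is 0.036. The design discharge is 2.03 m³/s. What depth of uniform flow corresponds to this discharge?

Manning's equation rearranged: A R^(2/3) = nQ / (1·√S) = 0.036 × 2.03 / (√0.0016) = 1.827.
Try y = 0.544 m: A R^(2/3) = 1.13 — too small.
Try y = 0.833 m: A R^(2/3) = 2.489 — too large.
Try y = 0.707 m: A R^(2/3) = 1.829 — matches.

y_n = 0.707 m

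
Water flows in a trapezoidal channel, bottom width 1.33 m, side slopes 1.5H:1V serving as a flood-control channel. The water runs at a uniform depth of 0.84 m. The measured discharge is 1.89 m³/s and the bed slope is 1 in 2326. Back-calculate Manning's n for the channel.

With bottom width b = 1.33 m and side slope z = 1.5: A = (b + zy)y = (1.33 + 1.5×0.84)×0.84 = 2.176 m²; P = b + 2y√(1+z²) = 1.33 + 2×0.84×1.803 = 4.359 m.
Hydraulic radius R = A/P = 2.176/4.359 = 0.4991 m.
Rearranging Manning's equation: n = (1/Q) A R^(2/3) S^(1/2) = (1/1.89) × 2.176 × 0.4991^(2/3) × √0.0004299 = 0.015.

n = 0.015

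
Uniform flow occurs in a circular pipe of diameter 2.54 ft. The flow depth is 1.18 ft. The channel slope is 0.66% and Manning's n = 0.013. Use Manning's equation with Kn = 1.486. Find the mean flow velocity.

For a circular section of diameter D = 2.54 ft at depth y = 1.18 ft, the central angle is θ = 2 arccos(1 − 2y/D) = 3 rad. Then A = (D²/8)(θ − sin θ) = 2.305 ft² and P = Dθ/2 = 3.81 ft.
Hydraulic radius R = A/P = 2.305/3.81 = 0.6051 ft.
From Manning's equation, V = (1.486/n) R^(2/3) S^(1/2) = (1.486/0.013) × 0.6051^(2/3) × 0.0066^(1/2) = 6.64 ft/s.

V = 6.64 ft/s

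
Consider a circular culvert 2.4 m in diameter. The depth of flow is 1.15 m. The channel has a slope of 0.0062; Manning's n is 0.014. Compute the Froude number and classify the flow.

For a circular section of diameter D = 2.4 m at depth y = 1.15 m, the central angle is θ = 2 arccos(1 − 2y/D) = 3.058 rad. Then A = (D²/8)(θ − sin θ) = 2.142 m² and P = Dθ/2 = 3.67 m.
Hydraulic radius R = A/P = 2.142/3.67 = 0.5837 m.
V = (1/n) R^(2/3) √S = (1/0.014) × 0.5837^(2/3) × √0.0062 = 3.928 m/s. Hydraulic depth D_h = A/T = 2.142/2.398 = 0.8933 m.
Froude number Fr = V/√(g·D_h) = 3.928/√(9.81×0.8933) = 1.33, which is greater than 1, so the flow is supercritical.

supercritical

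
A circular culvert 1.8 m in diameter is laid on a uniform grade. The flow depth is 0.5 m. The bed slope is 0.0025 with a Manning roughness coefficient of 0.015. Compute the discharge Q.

For a circular section of diameter D = 1.8 m at depth y = 0.5 m, the central angle is θ = 2 arccos(1 − 2y/D) = 2.22 rad. Then A = (D²/8)(θ − sin θ) = 0.5768 m² and P = Dθ/2 = 1.998 m.
Hydraulic radius R = A/P = 0.5768/1.998 = 0.2886 m.
Manning's equation: Q = (1/n) A R^(2/3) S^(1/2) = (1/0.015) × 0.5768 × 0.2886^(2/3) × 0.0025^(1/2) = 0.84 m³/s.

Q = 0.84 m³/s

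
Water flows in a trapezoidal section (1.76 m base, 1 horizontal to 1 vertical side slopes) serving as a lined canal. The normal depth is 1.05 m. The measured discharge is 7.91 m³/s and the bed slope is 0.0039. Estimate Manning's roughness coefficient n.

With bottom width b = 1.76 m and side slope z = 1: A = (b + zy)y = (1.76 + 1×1.05)×1.05 = 2.951 m²; P = b + 2y√(1+z²) = 1.76 + 2×1.05×1.414 = 4.73 m.
Hydraulic radius R = A/P = 2.951/4.73 = 0.6238 m.
Rearranging Manning's equation: n = (1/Q) A R^(2/3) S^(1/2) = (1/7.91) × 2.951 × 0.6238^(2/3) × √0.0039 = 0.017.

n = 0.017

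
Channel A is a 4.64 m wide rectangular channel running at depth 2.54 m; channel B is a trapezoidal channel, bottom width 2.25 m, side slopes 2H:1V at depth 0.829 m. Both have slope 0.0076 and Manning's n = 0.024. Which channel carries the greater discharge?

Channel A: Flow area A = b·y = 4.64 × 2.54 = 11.79 m². Wetted perimeter P = b + 2y = 4.64 + 2×2.54 = 9.72 m. Hydraulic radius R = A/P = 11.79/9.72 = 1.213 m. Q_A = (1/0.024)·11.79·1.213^(2/3)·√0.0076 = 48.68 m³/s.
Channel B: With bottom width b = 2.25 m and side slope z = 2: A = (b + zy)y = (2.25 + 2×0.829)×0.829 = 3.24 m²; P = b + 2y√(1+z²) = 2.25 + 2×0.829×2.236 = 5.957 m. Hydraulic radius R = A/P = 3.24/5.957 = 0.5438 m. Q_B = (1/0.024)·3.24·0.5438^(2/3)·√0.0076 = 7.84 m³/s.
Q_A = 48.68 m³/s vs Q_B = 7.84 m³/s, so channel A carries more.

channel A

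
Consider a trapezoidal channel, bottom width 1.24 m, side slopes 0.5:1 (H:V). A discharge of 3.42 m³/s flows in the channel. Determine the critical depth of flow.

y_c = 0.818 m

At critical depth, Q² T / (g A³) = 1, i.e. A³/T = Q²/g = 3.42²/9.81 = 1.192.
Try y = 0.604 m: A³/T = 0.4381 — short.
Try y = 0.818 m: A³/T = 1.193 — matches.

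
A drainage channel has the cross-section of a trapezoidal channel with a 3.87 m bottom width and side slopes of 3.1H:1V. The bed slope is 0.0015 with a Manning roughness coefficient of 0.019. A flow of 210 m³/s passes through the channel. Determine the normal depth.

y_n = 3.9 m

Manning's equation rearranged: A R^(2/3) = nQ / (1·√S) = 0.019 × 210 / (√0.0015) = 103.
Trying y = 4.37 m: A R^(2/3) = 134.7 — high.
Trying y = 2.71 m: A R^(2/3) = 44.44 — low.
Trying y = 3.9 m: A R^(2/3) = 102.9 — matches.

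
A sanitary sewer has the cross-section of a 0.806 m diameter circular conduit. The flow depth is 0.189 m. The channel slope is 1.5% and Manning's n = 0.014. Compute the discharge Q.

Q = 0.185 m³/s

For a circular section of diameter D = 0.806 m at depth y = 0.189 m, the central angle is θ = 2 arccos(1 − 2y/D) = 2.022 rad. Then A = (D²/8)(θ − sin θ) = 0.09112 m² and P = Dθ/2 = 0.8149 m.
Hydraulic radius R = A/P = 0.09112/0.8149 = 0.1118 m.
Manning's equation: Q = (1/n) A R^(2/3) S^(1/2) = (1/0.014) × 0.09112 × 0.1118^(2/3) × 0.015^(1/2) = 0.185 m³/s.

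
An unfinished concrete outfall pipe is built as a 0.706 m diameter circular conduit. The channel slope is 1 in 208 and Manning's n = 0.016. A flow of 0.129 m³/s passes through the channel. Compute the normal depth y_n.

y_n = 0.236 m

Manning's equation rearranged: A R^(2/3) = nQ / (1·√S) = 0.016 × 0.129 / (√0.004808) = 0.02977.
Try y = 0.212 m: A R^(2/3) = 0.02417 — short.
Try y = 0.236 m: A R^(2/3) = 0.02969 — matches.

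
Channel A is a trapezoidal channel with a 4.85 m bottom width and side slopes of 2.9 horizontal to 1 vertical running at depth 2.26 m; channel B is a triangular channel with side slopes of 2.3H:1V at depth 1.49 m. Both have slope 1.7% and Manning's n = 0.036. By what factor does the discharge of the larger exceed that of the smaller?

8.05

Channel A: With bottom width b = 4.85 m and side slope z = 2.9: A = (b + zy)y = (4.85 + 2.9×2.26)×2.26 = 25.77 m²; P = b + 2y√(1+z²) = 4.85 + 2×2.26×3.068 = 18.72 m. Hydraulic radius R = A/P = 25.77/18.72 = 1.377 m. Q_A = (1/0.036)·25.77·1.377^(2/3)·√0.017 = 115.5 m³/s.
Channel B: For a triangular section with side slope z = 2.3: A = zy² = 2.3×1.49² = 5.106 m²; P = 2y√(1+z²) = 2×1.49×2.508 = 7.474 m. Hydraulic radius R = A/P = 5.106/7.474 = 0.6832 m. Q_B = (1/0.036)·5.106·0.6832^(2/3)·√0.017 = 14.35 m³/s.
The larger discharge is 115.5 m³/s and the smaller is 14.35 m³/s; the ratio is 8.05.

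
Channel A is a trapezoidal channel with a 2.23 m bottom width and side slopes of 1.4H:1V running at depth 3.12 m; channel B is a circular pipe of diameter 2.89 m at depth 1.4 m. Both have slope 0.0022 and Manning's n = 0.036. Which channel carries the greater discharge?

channel A

Channel A: With bottom width b = 2.23 m and side slope z = 1.4: A = (b + zy)y = (2.23 + 1.4×3.12)×3.12 = 20.59 m²; P = b + 2y√(1+z²) = 2.23 + 2×3.12×1.72 = 12.97 m. Hydraulic radius R = A/P = 20.59/12.97 = 1.588 m. Q_A = (1/0.036)·20.59·1.588^(2/3)·√0.0022 = 36.5 m³/s.
Channel B: For a circular section of diameter D = 2.89 m at depth y = 1.4 m, the central angle is θ = 2 arccos(1 − 2y/D) = 3.079 rad. Then A = (D²/8)(θ − sin θ) = 3.15 m² and P = Dθ/2 = 4.45 m. Hydraulic radius R = A/P = 3.15/4.45 = 0.7079 m. Q_B = (1/0.036)·3.15·0.7079^(2/3)·√0.0022 = 3.26 m³/s.
Q_A = 36.5 m³/s vs Q_B = 3.26 m³/s, so channel A carries more.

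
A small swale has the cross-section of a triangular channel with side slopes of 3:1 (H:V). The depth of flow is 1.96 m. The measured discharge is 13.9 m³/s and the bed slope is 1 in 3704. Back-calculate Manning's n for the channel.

For a triangular section with side slope z = 3: A = zy² = 3×1.96² = 11.52 m²; P = 2y√(1+z²) = 2×1.96×3.162 = 12.4 m.
Hydraulic radius R = A/P = 11.52/12.4 = 0.9297 m.
Rearranging Manning's equation: n = (1/Q) A R^(2/3) S^(1/2) = (1/13.9) × 11.52 × 0.9297^(2/3) × √0.00027 = 0.013.

n = 0.013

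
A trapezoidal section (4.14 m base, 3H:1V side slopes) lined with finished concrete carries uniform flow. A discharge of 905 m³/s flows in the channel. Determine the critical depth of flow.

At critical depth, Q² T / (g A³) = 1, i.e. A³/T = Q²/g = 905²/9.81 = 83490.
Try y = 7.94 m: A³/T = 211300 — too large.
Try y = 4.56 m: A³/T = 17030 — too small.
Try y = 6.49 m: A³/T = 83510 — ≈ 83490.

y_c = 6.49 m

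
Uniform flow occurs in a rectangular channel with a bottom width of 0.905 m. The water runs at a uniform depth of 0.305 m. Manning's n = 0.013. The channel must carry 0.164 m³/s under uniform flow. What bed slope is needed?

S = 0.000578

Flow area A = b·y = 0.905 × 0.305 = 0.276 m². Wetted perimeter P = b + 2y = 0.905 + 2×0.305 = 1.515 m.
Hydraulic radius R = A/P = 0.276/1.515 = 0.1822 m.
From Manning's equation, S = [nQ / (1 A R^(2/3))]² = [0.013 × 0.164 / (1 × 0.276 × 0.1822^(2/3))]² = 0.000578.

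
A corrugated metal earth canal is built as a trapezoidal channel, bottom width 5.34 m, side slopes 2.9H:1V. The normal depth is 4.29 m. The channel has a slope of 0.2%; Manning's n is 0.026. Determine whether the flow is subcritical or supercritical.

With bottom width b = 5.34 m and side slope z = 2.9: A = (b + zy)y = (5.34 + 2.9×4.29)×4.29 = 76.28 m²; P = b + 2y√(1+z²) = 5.34 + 2×4.29×3.068 = 31.66 m.
Hydraulic radius R = A/P = 76.28/31.66 = 2.409 m.
V = (1/n) R^(2/3) √S = (1/0.026) × 2.409^(2/3) × √0.002 = 3.091 m/s. Hydraulic depth D_h = A/T = 76.28/30.22 = 2.524 m.
Froude number Fr = V/√(g·D_h) = 3.091/√(9.81×2.524) = 0.621, which is less than 1, so the flow is subcritical.

subcritical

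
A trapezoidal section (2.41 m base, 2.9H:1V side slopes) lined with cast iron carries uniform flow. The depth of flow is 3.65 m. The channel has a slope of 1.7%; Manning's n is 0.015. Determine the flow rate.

Q = 635 m³/s

With bottom width b = 2.41 m and side slope z = 2.9: A = (b + zy)y = (2.41 + 2.9×3.65)×3.65 = 47.43 m²; P = b + 2y√(1+z²) = 2.41 + 2×3.65×3.068 = 24.8 m.
Hydraulic radius R = A/P = 47.43/24.8 = 1.912 m.
Manning's equation: Q = (1/n) A R^(2/3) S^(1/2) = (1/0.015) × 47.43 × 1.912^(2/3) × 0.017^(1/2) = 635 m³/s.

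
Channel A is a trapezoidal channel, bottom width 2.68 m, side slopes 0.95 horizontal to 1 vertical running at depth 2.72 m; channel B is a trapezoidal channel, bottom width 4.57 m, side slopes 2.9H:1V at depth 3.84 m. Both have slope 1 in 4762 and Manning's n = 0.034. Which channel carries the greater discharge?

Channel A: With bottom width b = 2.68 m and side slope z = 0.95: A = (b + zy)y = (2.68 + 0.95×2.72)×2.72 = 14.32 m²; P = b + 2y√(1+z²) = 2.68 + 2×2.72×1.379 = 10.18 m. Hydraulic radius R = A/P = 14.32/10.18 = 1.406 m. Q_A = (1/0.034)·14.32·1.406^(2/3)·√0.00021 = 7.659 m³/s.
Channel B: With bottom width b = 4.57 m and side slope z = 2.9: A = (b + zy)y = (4.57 + 2.9×3.84)×3.84 = 60.31 m²; P = b + 2y√(1+z²) = 4.57 + 2×3.84×3.068 = 28.13 m. Hydraulic radius R = A/P = 60.31/28.13 = 2.144 m. Q_B = (1/0.034)·60.31·2.144^(2/3)·√0.00021 = 42.74 m³/s.
Q_A = 7.659 m³/s vs Q_B = 42.74 m³/s, so channel B carries more.

channel B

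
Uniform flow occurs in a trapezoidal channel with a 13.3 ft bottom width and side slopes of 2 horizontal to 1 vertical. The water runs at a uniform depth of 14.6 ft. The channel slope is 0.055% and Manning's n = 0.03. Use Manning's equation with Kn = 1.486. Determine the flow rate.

With bottom width b = 13.3 ft and side slope z = 2: A = (b + zy)y = (13.3 + 2×14.6)×14.6 = 620.5 ft²; P = b + 2y√(1+z²) = 13.3 + 2×14.6×2.236 = 78.59 ft.
Hydraulic radius R = A/P = 620.5/78.59 = 7.895 ft.
Manning's equation: Q = (1.486/n) A R^(2/3) S^(1/2) = (1.486/0.03) × 620.5 × 7.895^(2/3) × 0.00055^(1/2) = 2860 ft³/s.

Q = 2860 ft³/s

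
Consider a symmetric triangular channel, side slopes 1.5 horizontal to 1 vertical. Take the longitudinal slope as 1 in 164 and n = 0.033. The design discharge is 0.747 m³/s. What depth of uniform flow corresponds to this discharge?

y_n = 0.694 m

Manning's equation rearranged: A R^(2/3) = nQ / (1·√S) = 0.033 × 0.747 / (√0.006098) = 0.3157.
At y = 0.776 m: A R^(2/3) = 0.4251 — high.
At y = 0.694 m: A R^(2/3) = 0.3156 — matches.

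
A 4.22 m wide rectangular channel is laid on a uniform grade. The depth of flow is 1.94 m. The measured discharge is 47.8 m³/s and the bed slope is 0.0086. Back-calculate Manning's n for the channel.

Flow area A = b·y = 4.22 × 1.94 = 8.187 m². Wetted perimeter P = b + 2y = 4.22 + 2×1.94 = 8.1 m.
Hydraulic radius R = A/P = 8.187/8.1 = 1.011 m.
Rearranging Manning's equation: n = (1/Q) A R^(2/3) S^(1/2) = (1/47.8) × 8.187 × 1.011^(2/3) × √0.0086 = 0.016.

n = 0.016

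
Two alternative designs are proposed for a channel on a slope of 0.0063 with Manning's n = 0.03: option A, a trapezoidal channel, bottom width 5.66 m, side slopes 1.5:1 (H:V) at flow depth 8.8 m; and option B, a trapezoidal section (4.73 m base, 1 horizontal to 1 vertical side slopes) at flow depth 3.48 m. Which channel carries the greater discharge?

channel A

Channel A: With bottom width b = 5.66 m and side slope z = 1.5: A = (b + zy)y = (5.66 + 1.5×8.8)×8.8 = 166 m²; P = b + 2y√(1+z²) = 5.66 + 2×8.8×1.803 = 37.39 m. Hydraulic radius R = A/P = 166/37.39 = 4.439 m. Q_A = (1/0.03)·166·4.439^(2/3)·√0.0063 = 1186 m³/s.
Channel B: With bottom width b = 4.73 m and side slope z = 1: A = (b + zy)y = (4.73 + 1×3.48)×3.48 = 28.57 m²; P = b + 2y√(1+z²) = 4.73 + 2×3.48×1.414 = 14.57 m. Hydraulic radius R = A/P = 28.57/14.57 = 1.961 m. Q_B = (1/0.03)·28.57·1.961^(2/3)·√0.0063 = 118.4 m³/s.
Q_A = 1186 m³/s vs Q_B = 118.4 m³/s, so channel A carries more.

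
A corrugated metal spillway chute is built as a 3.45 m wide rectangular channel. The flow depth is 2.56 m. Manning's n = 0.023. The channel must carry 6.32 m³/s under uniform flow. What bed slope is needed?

S = 0.00026

Flow area A = b·y = 3.45 × 2.56 = 8.832 m². Wetted perimeter P = b + 2y = 3.45 + 2×2.56 = 8.57 m.
Hydraulic radius R = A/P = 8.832/8.57 = 1.031 m.
From Manning's equation, S = [nQ / (1 A R^(2/3))]² = [0.023 × 6.32 / (1 × 8.832 × 1.031^(2/3))]² = 0.00026.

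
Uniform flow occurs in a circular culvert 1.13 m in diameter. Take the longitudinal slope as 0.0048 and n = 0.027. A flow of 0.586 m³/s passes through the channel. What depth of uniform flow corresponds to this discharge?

y_n = 0.584 m

Manning's equation rearranged: A R^(2/3) = nQ / (1·√S) = 0.027 × 0.586 / (√0.0048) = 0.2284.
Trying y = 0.493 m: A R^(2/3) = 0.1702 — low.
Trying y = 0.721 m: A R^(2/3) = 0.318 — high.
Trying y = 0.584 m: A R^(2/3) = 0.2283 — ≈ 0.2284.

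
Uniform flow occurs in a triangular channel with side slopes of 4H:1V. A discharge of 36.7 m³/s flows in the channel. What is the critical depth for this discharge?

At critical depth, Q² T / (g A³) = 1, i.e. A³/T = Q²/g = 36.7²/9.81 = 137.3.
Try y = 1.53 m: A³/T = 67.07 — short.
Try y = 1.77 m: A³/T = 139 — ≈ 137.3.

y_c = 1.77 m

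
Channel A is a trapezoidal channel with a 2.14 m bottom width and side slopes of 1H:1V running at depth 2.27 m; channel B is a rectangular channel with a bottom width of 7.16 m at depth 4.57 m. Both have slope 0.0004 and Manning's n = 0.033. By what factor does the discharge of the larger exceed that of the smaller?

Channel A: With bottom width b = 2.14 m and side slope z = 1: A = (b + zy)y = (2.14 + 1×2.27)×2.27 = 10.01 m²; P = b + 2y√(1+z²) = 2.14 + 2×2.27×1.414 = 8.561 m. Hydraulic radius R = A/P = 10.01/8.561 = 1.169 m. Q_A = (1/0.033)·10.01·1.169^(2/3)·√0.0004 = 6.734 m³/s.
Channel B: Flow area A = b·y = 7.16 × 4.57 = 32.72 m². Wetted perimeter P = b + 2y = 7.16 + 2×4.57 = 16.3 m. Hydraulic radius R = A/P = 32.72/16.3 = 2.007 m. Q_B = (1/0.033)·32.72·2.007^(2/3)·√0.0004 = 31.56 m³/s.
The larger discharge is 31.56 m³/s and the smaller is 6.734 m³/s; the ratio is 4.69.

4.69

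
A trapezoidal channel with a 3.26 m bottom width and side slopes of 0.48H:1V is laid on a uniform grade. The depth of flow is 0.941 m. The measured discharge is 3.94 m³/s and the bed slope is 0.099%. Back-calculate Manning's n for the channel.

n = 0.021

With bottom width b = 3.26 m and side slope z = 0.48: A = (b + zy)y = (3.26 + 0.48×0.941)×0.941 = 3.493 m²; P = b + 2y√(1+z²) = 3.26 + 2×0.941×1.109 = 5.348 m.
Hydraulic radius R = A/P = 3.493/5.348 = 0.6531 m.
Rearranging Manning's equation: n = (1/Q) A R^(2/3) S^(1/2) = (1/3.94) × 3.493 × 0.6531^(2/3) × √0.00099 = 0.021.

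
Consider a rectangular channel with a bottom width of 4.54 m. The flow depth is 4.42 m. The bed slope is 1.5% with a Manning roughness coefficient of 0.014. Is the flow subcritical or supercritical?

supercritical

Flow area A = b·y = 4.54 × 4.42 = 20.07 m². Wetted perimeter P = b + 2y = 4.54 + 2×4.42 = 13.38 m.
Hydraulic radius R = A/P = 20.07/13.38 = 1.5 m.
V = (1/n) R^(2/3) √S = (1/0.014) × 1.5^(2/3) × √0.015 = 11.46 m/s. Hydraulic depth D_h = A/T = 20.07/4.54 = 4.42 m.
Froude number Fr = V/√(g·D_h) = 11.46/√(9.81×4.42) = 1.74, which is greater than 1, so the flow is supercritical.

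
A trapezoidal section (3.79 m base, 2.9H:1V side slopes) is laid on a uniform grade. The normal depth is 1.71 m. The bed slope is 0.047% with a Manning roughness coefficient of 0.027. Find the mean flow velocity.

With bottom width b = 3.79 m and side slope z = 2.9: A = (b + zy)y = (3.79 + 2.9×1.71)×1.71 = 14.96 m²; P = b + 2y√(1+z²) = 3.79 + 2×1.71×3.068 = 14.28 m.
Hydraulic radius R = A/P = 14.96/14.28 = 1.048 m.
From Manning's equation, V = (1/n) R^(2/3) S^(1/2) = (1/0.027) × 1.048^(2/3) × 0.00047^(1/2) = 0.828 m/s.

V = 0.828 m/s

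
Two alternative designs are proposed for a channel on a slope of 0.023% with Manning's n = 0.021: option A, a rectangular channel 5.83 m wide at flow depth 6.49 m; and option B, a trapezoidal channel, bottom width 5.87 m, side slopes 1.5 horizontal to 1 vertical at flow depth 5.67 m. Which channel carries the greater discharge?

Channel A: Flow area A = b·y = 5.83 × 6.49 = 37.84 m². Wetted perimeter P = b + 2y = 5.83 + 2×6.49 = 18.81 m. Hydraulic radius R = A/P = 37.84/18.81 = 2.012 m. Q_A = (1/0.021)·37.84·2.012^(2/3)·√0.00023 = 43.54 m³/s.
Channel B: With bottom width b = 5.87 m and side slope z = 1.5: A = (b + zy)y = (5.87 + 1.5×5.67)×5.67 = 81.51 m²; P = b + 2y√(1+z²) = 5.87 + 2×5.67×1.803 = 26.31 m. Hydraulic radius R = A/P = 81.51/26.31 = 3.098 m. Q_B = (1/0.021)·81.51·3.098^(2/3)·√0.00023 = 125.1 m³/s.
Q_A = 43.54 m³/s vs Q_B = 125.1 m³/s, so channel B carries more.

channel B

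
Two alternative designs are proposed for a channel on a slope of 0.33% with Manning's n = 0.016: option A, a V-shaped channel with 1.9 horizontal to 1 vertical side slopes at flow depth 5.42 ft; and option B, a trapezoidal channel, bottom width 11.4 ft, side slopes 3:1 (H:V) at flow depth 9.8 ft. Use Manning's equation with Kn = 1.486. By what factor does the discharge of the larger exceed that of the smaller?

12.4

Channel A: For a triangular section with side slope z = 1.9: A = zy² = 1.9×5.42² = 55.82 ft²; P = 2y√(1+z²) = 2×5.42×2.147 = 23.27 ft. Hydraulic radius R = A/P = 55.82/23.27 = 2.398 ft. Q_A = (1.486/0.016)·55.82·2.398^(2/3)·√0.0033 = 533.5 ft³/s.
Channel B: With bottom width b = 11.4 ft and side slope z = 3: A = (b + zy)y = (11.4 + 3×9.8)×9.8 = 399.8 ft²; P = b + 2y√(1+z²) = 11.4 + 2×9.8×3.162 = 73.38 ft. Hydraulic radius R = A/P = 399.8/73.38 = 5.449 ft. Q_B = (1.486/0.016)·399.8·5.449^(2/3)·√0.0033 = 6606 ft³/s.
The larger discharge is 6606 ft³/s and the smaller is 533.5 ft³/s; the ratio is 12.4.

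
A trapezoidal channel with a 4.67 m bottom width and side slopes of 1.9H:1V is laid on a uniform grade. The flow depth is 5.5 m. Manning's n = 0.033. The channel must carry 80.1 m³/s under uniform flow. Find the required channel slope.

S = 0.00024

With bottom width b = 4.67 m and side slope z = 1.9: A = (b + zy)y = (4.67 + 1.9×5.5)×5.5 = 83.16 m²; P = b + 2y√(1+z²) = 4.67 + 2×5.5×2.147 = 28.29 m.
Hydraulic radius R = A/P = 83.16/28.29 = 2.94 m.
From Manning's equation, S = [nQ / (1 A R^(2/3))]² = [0.033 × 80.1 / (1 × 83.16 × 2.94^(2/3))]² = 0.00024.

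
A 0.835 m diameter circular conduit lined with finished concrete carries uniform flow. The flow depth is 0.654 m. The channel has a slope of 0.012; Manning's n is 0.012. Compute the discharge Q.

For a circular section of diameter D = 0.835 m at depth y = 0.654 m, the central angle is θ = 2 arccos(1 − 2y/D) = 4.346 rad. Then A = (D²/8)(θ − sin θ) = 0.4601 m² and P = Dθ/2 = 1.814 m.
Hydraulic radius R = A/P = 0.4601/1.814 = 0.2536 m.
Manning's equation: Q = (1/n) A R^(2/3) S^(1/2) = (1/0.012) × 0.4601 × 0.2536^(2/3) × 0.012^(1/2) = 1.68 m³/s.

Q = 1.68 m³/s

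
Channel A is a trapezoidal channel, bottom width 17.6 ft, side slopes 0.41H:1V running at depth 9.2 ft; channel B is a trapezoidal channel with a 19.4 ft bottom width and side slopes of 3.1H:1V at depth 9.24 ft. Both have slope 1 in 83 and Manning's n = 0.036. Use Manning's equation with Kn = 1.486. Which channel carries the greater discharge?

Channel A: With bottom width b = 17.6 ft and side slope z = 0.41: A = (b + zy)y = (17.6 + 0.41×9.2)×9.2 = 196.6 ft²; P = b + 2y√(1+z²) = 17.6 + 2×9.2×1.081 = 37.49 ft. Hydraulic radius R = A/P = 196.6/37.49 = 5.245 ft. Q_A = (1.486/0.036)·196.6·5.245^(2/3)·√0.01205 = 2689 ft³/s.
Channel B: With bottom width b = 19.4 ft and side slope z = 3.1: A = (b + zy)y = (19.4 + 3.1×9.24)×9.24 = 443.9 ft²; P = b + 2y√(1+z²) = 19.4 + 2×9.24×3.257 = 79.59 ft. Hydraulic radius R = A/P = 443.9/79.59 = 5.577 ft. Q_B = (1.486/0.036)·443.9·5.577^(2/3)·√0.01205 = 6326 ft³/s.
Q_A = 2689 ft³/s vs Q_B = 6326 ft³/s, so channel B carries more.

channel B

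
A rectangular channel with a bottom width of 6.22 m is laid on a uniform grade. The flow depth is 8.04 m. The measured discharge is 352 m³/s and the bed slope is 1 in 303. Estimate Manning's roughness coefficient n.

Flow area A = b·y = 6.22 × 8.04 = 50.01 m². Wetted perimeter P = b + 2y = 6.22 + 2×8.04 = 22.3 m.
Hydraulic radius R = A/P = 50.01/22.3 = 2.243 m.
Rearranging Manning's equation: n = (1/Q) A R^(2/3) S^(1/2) = (1/352) × 50.01 × 2.243^(2/3) × √0.0033 = 0.014.

n = 0.014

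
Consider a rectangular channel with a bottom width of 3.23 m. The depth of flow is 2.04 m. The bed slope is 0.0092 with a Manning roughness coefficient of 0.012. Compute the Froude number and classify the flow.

Flow area A = b·y = 3.23 × 2.04 = 6.589 m². Wetted perimeter P = b + 2y = 3.23 + 2×2.04 = 7.31 m.
Hydraulic radius R = A/P = 6.589/7.31 = 0.9014 m.
V = (1/n) R^(2/3) √S = (1/0.012) × 0.9014^(2/3) × √0.0092 = 7.459 m/s. Hydraulic depth D_h = A/T = 6.589/3.23 = 2.04 m.
Froude number Fr = V/√(g·D_h) = 7.459/√(9.81×2.04) = 1.67, which is greater than 1, so the flow is supercritical.

supercritical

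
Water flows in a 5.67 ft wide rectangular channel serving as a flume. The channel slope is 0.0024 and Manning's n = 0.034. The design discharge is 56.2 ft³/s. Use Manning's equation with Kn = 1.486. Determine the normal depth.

y_n = 3.45 ft

Manning's equation rearranged: A R^(2/3) = nQ / (1.486·√S) = 0.034 × 56.2 / (1.486 × √0.0024) = 26.25.
Try y = 2.92 ft: A R^(2/3) = 21.1 — low.
Try y = 3.73 ft: A R^(2/3) = 29.06 — high.
Try y = 3.45 ft: A R^(2/3) = 26.27 — matches.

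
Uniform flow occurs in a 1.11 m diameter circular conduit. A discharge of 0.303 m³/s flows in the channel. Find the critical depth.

At critical depth, Q² T / (g A³) = 1, i.e. A³/T = Q²/g = 0.303²/9.81 = 0.009359.
At y = 0.242 m: A³/T = 0.004128 — low.
At y = 0.362 m: A³/T = 0.01977 — high.
At y = 0.299 m: A³/T = 0.009418 — ≈ 0.009359.

y_c = 0.299 m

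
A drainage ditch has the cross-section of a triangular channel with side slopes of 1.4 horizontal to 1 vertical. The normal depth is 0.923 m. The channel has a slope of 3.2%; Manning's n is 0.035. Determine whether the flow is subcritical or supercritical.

For a triangular section with side slope z = 1.4: A = zy² = 1.4×0.923² = 1.193 m²; P = 2y√(1+z²) = 2×0.923×1.72 = 3.176 m.
Hydraulic radius R = A/P = 1.193/3.176 = 0.3755 m.
V = (1/n) R^(2/3) √S = (1/0.035) × 0.3755^(2/3) × √0.032 = 2.66 m/s. Hydraulic depth D_h = A/T = 1.193/2.584 = 0.4615 m.
Froude number Fr = V/√(g·D_h) = 2.66/√(9.81×0.4615) = 1.25, which is greater than 1, so the flow is supercritical.

supercritical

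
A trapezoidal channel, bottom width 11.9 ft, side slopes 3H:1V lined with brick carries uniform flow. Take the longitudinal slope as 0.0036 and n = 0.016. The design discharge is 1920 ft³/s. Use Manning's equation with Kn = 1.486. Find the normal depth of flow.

y_n = 5.46 ft

Manning's equation rearranged: A R^(2/3) = nQ / (1.486·√S) = 0.016 × 1920 / (1.486 × √0.0036) = 344.5.
Trying y = 4.75 ft: A R^(2/3) = 256.2 — too small.
Trying y = 6.35 ft: A R^(2/3) = 476.5 — too large.
Trying y = 5.46 ft: A R^(2/3) = 344 — close enough.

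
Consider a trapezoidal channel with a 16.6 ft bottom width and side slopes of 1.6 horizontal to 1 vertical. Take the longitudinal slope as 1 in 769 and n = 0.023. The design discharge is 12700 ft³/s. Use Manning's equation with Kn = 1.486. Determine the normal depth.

y_n = 21.4 ft

Manning's equation rearranged: A R^(2/3) = nQ / (1.486·√S) = 0.023 × 12700 / (1.486 × √0.0013) = 5451.
At y = 24.9 ft: A R^(2/3) = 7654 — over.
At y = 14.9 ft: A R^(2/3) = 2465 — short.
At y = 21.4 ft: A R^(2/3) = 5438 — matches.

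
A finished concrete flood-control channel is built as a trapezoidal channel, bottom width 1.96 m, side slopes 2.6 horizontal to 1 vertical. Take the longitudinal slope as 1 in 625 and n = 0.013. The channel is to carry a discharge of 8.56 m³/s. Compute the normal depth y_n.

y_n = 0.927 m

Manning's equation rearranged: A R^(2/3) = nQ / (1·√S) = 0.013 × 8.56 / (√0.0016) = 2.782.
Try y = 0.678 m: A R^(2/3) = 1.46 — low.
Try y = 1.14 m: A R^(2/3) = 4.321 — high.
Try y = 0.927 m: A R^(2/3) = 2.781 — close enough.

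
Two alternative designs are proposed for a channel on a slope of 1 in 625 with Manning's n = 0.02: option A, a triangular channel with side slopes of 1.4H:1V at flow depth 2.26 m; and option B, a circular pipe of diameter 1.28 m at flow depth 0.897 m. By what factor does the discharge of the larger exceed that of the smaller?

Channel A: For a triangular section with side slope z = 1.4: A = zy² = 1.4×2.26² = 7.151 m²; P = 2y√(1+z²) = 2×2.26×1.72 = 7.777 m. Hydraulic radius R = A/P = 7.151/7.777 = 0.9195 m. Q_A = (1/0.02)·7.151·0.9195^(2/3)·√0.0016 = 13.52 m³/s.
Channel B: For a circular section of diameter D = 1.28 m at depth y = 0.897 m, the central angle is θ = 2 arccos(1 − 2y/D) = 3.968 rad. Then A = (D²/8)(θ − sin θ) = 0.9633 m² and P = Dθ/2 = 2.54 m. Hydraulic radius R = A/P = 0.9633/2.54 = 0.3793 m. Q_B = (1/0.02)·0.9633·0.3793^(2/3)·√0.0016 = 1.01 m³/s.
The larger discharge is 13.52 m³/s and the smaller is 1.01 m³/s; the ratio is 13.4.

13.4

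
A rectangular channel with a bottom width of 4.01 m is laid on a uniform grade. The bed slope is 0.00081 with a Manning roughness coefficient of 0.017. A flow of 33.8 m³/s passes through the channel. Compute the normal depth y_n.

y_n = 4.12 m

Manning's equation rearranged: A R^(2/3) = nQ / (1·√S) = 0.017 × 33.8 / (√0.00081) = 20.19.
At y = 3.46 m: A R^(2/3) = 16.27 — too small.
At y = 4.61 m: A R^(2/3) = 23.1 — too large.
At y = 4.12 m: A R^(2/3) = 20.17 — matches.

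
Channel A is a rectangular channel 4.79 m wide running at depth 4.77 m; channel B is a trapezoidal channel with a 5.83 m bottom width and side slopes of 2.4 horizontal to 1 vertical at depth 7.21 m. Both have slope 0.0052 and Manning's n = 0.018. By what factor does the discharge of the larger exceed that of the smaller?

Channel A: Flow area A = b·y = 4.79 × 4.77 = 22.85 m². Wetted perimeter P = b + 2y = 4.79 + 2×4.77 = 14.33 m. Hydraulic radius R = A/P = 22.85/14.33 = 1.594 m. Q_A = (1/0.018)·22.85·1.594^(2/3)·√0.0052 = 124.9 m³/s.
Channel B: With bottom width b = 5.83 m and side slope z = 2.4: A = (b + zy)y = (5.83 + 2.4×7.21)×7.21 = 166.8 m²; P = b + 2y√(1+z²) = 5.83 + 2×7.21×2.6 = 43.32 m. Hydraulic radius R = A/P = 166.8/43.32 = 3.85 m. Q_B = (1/0.018)·166.8·3.85^(2/3)·√0.0052 = 1641 m³/s.
The larger discharge is 1641 m³/s and the smaller is 124.9 m³/s; the ratio is 13.1.

13.1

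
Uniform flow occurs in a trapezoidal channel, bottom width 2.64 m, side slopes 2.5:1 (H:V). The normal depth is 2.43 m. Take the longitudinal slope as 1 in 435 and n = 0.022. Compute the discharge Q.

Q = 56.3 m³/s

With bottom width b = 2.64 m and side slope z = 2.5: A = (b + zy)y = (2.64 + 2.5×2.43)×2.43 = 21.18 m²; P = b + 2y√(1+z²) = 2.64 + 2×2.43×2.693 = 15.73 m.
Hydraulic radius R = A/P = 21.18/15.73 = 1.347 m.
Manning's equation: Q = (1/n) A R^(2/3) S^(1/2) = (1/0.022) × 21.18 × 1.347^(2/3) × 0.002299^(1/2) = 56.3 m³/s.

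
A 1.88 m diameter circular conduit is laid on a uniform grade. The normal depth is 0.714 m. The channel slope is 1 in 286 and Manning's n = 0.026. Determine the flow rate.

For a circular section of diameter D = 1.88 m at depth y = 0.714 m, the central angle is θ = 2 arccos(1 − 2y/D) = 2.656 rad. Then A = (D²/8)(θ − sin θ) = 0.9672 m² and P = Dθ/2 = 2.497 m.
Hydraulic radius R = A/P = 0.9672/2.497 = 0.3874 m.
Manning's equation: Q = (1/n) A R^(2/3) S^(1/2) = (1/0.026) × 0.9672 × 0.3874^(2/3) × 0.003497^(1/2) = 1.17 m³/s.

Q = 1.17 m³/s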